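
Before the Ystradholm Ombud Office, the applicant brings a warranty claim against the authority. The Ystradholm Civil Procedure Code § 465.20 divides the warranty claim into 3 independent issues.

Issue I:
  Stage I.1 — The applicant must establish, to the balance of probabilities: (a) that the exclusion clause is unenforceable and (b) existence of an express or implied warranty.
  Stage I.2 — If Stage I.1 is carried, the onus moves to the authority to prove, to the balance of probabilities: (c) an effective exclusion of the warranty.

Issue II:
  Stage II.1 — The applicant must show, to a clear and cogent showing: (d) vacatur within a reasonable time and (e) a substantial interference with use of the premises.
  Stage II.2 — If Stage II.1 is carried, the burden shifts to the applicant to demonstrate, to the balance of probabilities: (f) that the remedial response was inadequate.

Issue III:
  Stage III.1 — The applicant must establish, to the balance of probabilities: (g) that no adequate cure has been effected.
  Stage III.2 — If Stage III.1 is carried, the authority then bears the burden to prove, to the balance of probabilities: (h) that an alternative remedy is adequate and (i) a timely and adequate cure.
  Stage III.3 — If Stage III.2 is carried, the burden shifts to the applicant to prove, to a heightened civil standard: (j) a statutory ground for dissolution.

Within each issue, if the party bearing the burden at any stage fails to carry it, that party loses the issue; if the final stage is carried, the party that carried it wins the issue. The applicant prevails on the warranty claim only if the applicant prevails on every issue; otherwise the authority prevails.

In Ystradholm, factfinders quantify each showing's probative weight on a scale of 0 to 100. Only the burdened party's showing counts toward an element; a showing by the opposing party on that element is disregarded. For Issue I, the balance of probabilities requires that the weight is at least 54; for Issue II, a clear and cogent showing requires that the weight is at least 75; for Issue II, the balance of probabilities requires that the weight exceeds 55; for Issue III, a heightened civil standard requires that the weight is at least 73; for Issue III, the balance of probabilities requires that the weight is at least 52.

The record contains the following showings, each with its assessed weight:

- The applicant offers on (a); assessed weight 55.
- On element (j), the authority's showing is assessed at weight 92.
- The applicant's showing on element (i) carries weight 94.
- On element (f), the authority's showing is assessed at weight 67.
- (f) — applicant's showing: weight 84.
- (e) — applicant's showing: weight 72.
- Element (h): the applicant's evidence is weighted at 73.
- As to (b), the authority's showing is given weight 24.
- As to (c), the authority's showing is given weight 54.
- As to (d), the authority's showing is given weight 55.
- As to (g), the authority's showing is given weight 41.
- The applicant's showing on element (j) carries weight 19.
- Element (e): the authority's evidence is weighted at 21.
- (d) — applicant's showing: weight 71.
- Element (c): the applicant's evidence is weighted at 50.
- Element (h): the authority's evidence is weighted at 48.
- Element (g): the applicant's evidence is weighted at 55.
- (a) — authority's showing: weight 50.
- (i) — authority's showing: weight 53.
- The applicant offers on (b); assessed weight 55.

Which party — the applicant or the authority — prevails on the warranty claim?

— Issue I —
Stage I.1 (applicant, the balance of probabilities, weight is at least 54): (a) 55 (authority's 50 disregarded) ≥ 54 — meets; (b) 55 (authority's 24 disregarded) ≥ 54 — meets.
  Stage I.1 carried; the burden shifts to the authority.
Stage I.2 (authority, the balance of probabilities, weight is at least 54): (c) 54 (applicant's 50 disregarded) ≥ 54 — meets.
  All elements met at the final stage.
With every stage satisfied, the authority prevails on this issue.
— Issue II —
Stage II.1 (applicant, a clear and cogent showing, weight is at least 75): (d) 71 (authority's 55 disregarded) < 75 — fails; (e) 72 (authority's 21 disregarded) < 75 — fails.
  The applicant does not carry Stage II.1.
The authority prevails on this issue.
— Issue III —
Stage III.1 — burden on applicant; standard: the balance of probabilities (weight is at least 52).
    (g): 55 (authority's 41 disregarded) ≥ 52 [met]
  Stage III.1 is satisfied; the onus moves to the authority.
Stage III.2 — burden on authority; standard: the balance of probabilities (weight is at least 52).
    (h): 48 (applicant's 73 disregarded) < 52 [not met]
    (i): 53 (applicant's 94 disregarded) ≥ 52 [met]
  Stage III.2 not carried; the authority fails its burden.
The applicant prevails on this issue.
Per-issue: Issue I → authority; Issue II → authority; Issue III → applicant. The applicant must prevail on every issue; overall, the authority prevails.

authority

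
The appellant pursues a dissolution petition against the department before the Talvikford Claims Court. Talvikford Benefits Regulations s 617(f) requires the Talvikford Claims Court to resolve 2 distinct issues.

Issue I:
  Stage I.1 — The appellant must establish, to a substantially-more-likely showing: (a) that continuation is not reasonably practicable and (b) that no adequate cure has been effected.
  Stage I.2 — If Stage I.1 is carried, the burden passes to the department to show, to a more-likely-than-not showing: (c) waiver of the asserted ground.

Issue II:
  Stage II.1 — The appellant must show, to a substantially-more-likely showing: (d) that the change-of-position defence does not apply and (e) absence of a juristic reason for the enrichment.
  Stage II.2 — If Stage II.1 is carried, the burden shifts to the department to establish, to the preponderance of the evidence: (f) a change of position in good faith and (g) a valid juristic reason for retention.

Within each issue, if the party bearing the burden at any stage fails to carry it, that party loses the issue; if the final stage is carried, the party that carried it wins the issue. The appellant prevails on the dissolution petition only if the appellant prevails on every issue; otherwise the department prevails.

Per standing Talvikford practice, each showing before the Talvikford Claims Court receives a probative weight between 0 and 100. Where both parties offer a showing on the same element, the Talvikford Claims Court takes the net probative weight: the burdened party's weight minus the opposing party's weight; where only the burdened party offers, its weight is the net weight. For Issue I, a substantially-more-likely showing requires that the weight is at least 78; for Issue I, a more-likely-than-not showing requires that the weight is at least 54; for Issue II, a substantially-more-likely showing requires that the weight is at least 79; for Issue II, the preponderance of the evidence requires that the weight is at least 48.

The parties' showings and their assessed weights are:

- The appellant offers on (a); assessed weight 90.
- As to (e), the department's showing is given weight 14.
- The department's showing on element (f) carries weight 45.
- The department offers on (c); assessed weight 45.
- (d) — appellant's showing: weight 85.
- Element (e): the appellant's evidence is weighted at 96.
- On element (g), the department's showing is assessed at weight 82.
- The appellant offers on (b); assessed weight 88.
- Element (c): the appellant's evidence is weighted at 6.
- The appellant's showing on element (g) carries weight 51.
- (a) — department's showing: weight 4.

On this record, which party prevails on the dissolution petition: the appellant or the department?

— Issue I —
At Stage I.1 the appellant must meet a substantially-more-likely showing (weight is at least 78): on (a) the weight is 90 less the opposing 4 gives net 86, which does reach 78, so (a) meets the standard; on (b) the weight is 88, which does reach 78, so (b) meets the standard.
  The appellant carries Stage I.1; the department now bears the burden.
At Stage I.2 the department must meet a more-likely-than-not showing (weight is at least 54): on (c) the weight is 45 less the opposing 6 gives net 39, which does not reach 54, so (c) does not meet the standard.
  The department does not carry Stage I.2.
The appellant prevails on this issue.
— Issue II —
Stage II.1 (appellant, a substantially-more-likely showing, weight is at least 79): (d) 85 ≥ 79 — meets; (e) net 96−14=82 ≥ 79 — meets.
  All elements met. The burden passes to the department.
Stage II.2 (department, the preponderance of the evidence, weight is at least 48): (f) 45 < 48 — fails; (g) net 82−51=31 < 48 — fails.
  Not every element is met, so the department fails to carry Stage II.2.
The analysis ends at Stage II.2; the appellant prevails on this issue.
Per-issue: Issue I → appellant; Issue II → appellant. The appellant must prevail on every issue; overall, the appellant prevails.

appellant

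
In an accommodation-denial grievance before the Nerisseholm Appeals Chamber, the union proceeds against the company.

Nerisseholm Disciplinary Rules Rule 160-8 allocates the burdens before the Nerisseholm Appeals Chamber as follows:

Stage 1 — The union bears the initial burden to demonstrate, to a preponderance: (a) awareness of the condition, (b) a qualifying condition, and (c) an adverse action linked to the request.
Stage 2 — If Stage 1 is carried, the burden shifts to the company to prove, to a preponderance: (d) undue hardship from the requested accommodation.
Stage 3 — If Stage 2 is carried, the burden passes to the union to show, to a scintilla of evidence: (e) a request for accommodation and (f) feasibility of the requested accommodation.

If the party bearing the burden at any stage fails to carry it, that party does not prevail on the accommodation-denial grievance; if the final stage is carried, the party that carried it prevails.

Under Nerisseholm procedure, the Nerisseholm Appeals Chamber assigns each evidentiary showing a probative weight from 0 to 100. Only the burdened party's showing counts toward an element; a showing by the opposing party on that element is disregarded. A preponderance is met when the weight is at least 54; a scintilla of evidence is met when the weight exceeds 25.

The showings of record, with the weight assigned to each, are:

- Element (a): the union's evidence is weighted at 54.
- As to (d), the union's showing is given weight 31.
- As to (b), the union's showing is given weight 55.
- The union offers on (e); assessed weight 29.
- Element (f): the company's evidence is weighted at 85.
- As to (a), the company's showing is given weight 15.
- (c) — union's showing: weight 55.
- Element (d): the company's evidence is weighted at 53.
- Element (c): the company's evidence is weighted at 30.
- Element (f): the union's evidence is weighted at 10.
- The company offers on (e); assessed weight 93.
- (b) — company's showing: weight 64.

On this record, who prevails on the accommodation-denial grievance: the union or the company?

Stage 1 (union, a preponderance, weight is at least 54): (a) 54 (company's 15 disregarded) ≥ 54 — meets; (b) 55 (company's 64 disregarded) ≥ 54 — meets; (c) 55 (company's 30 disregarded) ≥ 54 — meets.
  Stage 1 is satisfied; the onus moves to the company.
Stage 2 (company, a preponderance, weight is at least 54): (d) 53 (union's 31 disregarded) < 54 — fails.
  Not every element is met, so the company fails to carry Stage 2.
So the union prevails.

union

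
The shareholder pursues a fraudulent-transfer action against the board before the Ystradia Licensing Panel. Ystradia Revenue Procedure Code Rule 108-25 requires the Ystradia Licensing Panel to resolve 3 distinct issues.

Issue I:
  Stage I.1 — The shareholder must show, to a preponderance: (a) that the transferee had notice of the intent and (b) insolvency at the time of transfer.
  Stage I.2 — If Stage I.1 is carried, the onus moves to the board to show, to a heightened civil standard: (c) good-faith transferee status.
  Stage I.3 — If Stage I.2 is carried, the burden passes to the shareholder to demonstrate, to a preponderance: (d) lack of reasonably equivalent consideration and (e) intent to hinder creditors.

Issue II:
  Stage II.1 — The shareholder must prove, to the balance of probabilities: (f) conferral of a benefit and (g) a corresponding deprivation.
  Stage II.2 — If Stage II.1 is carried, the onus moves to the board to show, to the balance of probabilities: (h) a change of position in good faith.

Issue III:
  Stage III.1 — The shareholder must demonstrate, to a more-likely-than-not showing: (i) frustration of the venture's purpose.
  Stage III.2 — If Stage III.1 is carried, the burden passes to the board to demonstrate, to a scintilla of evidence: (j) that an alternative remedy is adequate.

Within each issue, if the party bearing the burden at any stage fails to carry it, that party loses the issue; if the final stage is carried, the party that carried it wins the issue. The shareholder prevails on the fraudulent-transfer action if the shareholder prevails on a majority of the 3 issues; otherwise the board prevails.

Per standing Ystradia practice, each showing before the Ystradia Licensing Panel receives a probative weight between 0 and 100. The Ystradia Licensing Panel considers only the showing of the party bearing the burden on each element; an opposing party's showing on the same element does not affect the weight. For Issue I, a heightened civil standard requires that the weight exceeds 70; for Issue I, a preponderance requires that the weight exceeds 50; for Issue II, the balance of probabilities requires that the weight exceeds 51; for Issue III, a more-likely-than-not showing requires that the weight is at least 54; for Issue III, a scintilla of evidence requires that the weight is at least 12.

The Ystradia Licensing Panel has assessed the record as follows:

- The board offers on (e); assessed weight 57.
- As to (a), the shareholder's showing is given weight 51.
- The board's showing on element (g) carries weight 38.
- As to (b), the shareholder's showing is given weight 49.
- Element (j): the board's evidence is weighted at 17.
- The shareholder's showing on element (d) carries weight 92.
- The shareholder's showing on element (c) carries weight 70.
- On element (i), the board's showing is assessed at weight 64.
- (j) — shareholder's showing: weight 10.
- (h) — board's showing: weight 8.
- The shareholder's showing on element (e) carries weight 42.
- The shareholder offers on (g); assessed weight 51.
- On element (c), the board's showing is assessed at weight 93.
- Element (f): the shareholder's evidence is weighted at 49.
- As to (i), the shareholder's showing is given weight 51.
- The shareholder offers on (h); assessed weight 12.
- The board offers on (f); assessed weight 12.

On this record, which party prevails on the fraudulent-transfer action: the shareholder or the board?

board

— Issue I —
At Stage I.1 the shareholder must meet a preponderance (weight exceeds 50): on (a) the weight is 51, which does exceed 50, so (a) meets the standard; on (b) the weight is 49, which does not exceed 50, so (b) does not meet the standard.
  The shareholder does not carry Stage I.1.
So the board prevails on this issue.
— Issue II —
At Stage II.1 the shareholder must meet the balance of probabilities (weight exceeds 51): on (f) the weight is 49 (the board's 12 is given no effect), ≤ 51, so (f) does not meet the standard; on (g) the weight is 51 (the board's 38 is given no effect), ≤ 51, so (g) does not meet the standard.
  The shareholder does not carry Stage II.1.
The board prevails on this issue.
— Issue III —
Stage III.1 (shareholder, a more-likely-than-not showing, weight is at least 54): (i) 51 (board's 64 disregarded) < 54 — fails.
  Not every element is met, so the shareholder fails to carry Stage III.1.
So the board prevails on this issue.
Per-issue: Issue I → board; Issue II → board; Issue III → board. The shareholder must prevail on a majority of issues; overall, the board prevails.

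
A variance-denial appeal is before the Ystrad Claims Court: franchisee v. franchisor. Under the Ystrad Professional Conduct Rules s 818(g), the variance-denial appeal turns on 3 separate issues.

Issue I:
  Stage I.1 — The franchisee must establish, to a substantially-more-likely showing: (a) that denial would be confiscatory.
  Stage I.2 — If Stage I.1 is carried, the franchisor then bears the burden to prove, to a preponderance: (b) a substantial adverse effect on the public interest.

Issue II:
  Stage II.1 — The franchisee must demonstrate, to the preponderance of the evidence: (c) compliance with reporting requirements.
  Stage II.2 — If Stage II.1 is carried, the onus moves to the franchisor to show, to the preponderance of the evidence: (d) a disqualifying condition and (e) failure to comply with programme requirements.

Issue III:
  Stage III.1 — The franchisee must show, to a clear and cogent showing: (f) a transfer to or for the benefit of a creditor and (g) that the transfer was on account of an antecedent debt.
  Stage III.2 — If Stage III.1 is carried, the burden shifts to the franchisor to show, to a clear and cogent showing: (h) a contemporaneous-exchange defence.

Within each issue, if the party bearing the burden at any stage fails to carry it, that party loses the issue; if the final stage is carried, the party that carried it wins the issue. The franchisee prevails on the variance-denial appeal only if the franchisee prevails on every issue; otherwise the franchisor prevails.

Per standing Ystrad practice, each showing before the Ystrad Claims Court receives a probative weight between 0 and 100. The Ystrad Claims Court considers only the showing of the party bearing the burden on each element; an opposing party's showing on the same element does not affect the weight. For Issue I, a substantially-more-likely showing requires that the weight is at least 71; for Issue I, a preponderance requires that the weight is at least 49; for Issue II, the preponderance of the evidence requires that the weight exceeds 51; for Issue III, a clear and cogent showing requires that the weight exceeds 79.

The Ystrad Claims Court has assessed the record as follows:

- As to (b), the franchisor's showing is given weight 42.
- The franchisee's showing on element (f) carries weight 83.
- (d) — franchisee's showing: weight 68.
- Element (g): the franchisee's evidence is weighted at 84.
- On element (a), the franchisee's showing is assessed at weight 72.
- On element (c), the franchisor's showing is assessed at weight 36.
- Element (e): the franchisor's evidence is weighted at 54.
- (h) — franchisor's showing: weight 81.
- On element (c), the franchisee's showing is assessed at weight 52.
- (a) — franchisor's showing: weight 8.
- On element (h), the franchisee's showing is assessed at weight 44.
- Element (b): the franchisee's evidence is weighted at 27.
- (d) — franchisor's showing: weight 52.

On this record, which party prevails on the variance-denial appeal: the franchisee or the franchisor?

franchisor

— Issue I —
Stage I.1 (franchisee, a substantially-more-likely showing, weight is at least 71): (a) 72 (franchisor's 8 disregarded) ≥ 71 — meets.
  Stage I.1 is satisfied; the onus moves to the franchisor.
Stage I.2 (franchisor, a preponderance, weight is at least 49): (b) 42 (franchisee's 27 disregarded) < 49 — fails.
  The franchisor does not carry Stage I.2.
The franchisee prevails on this issue.
— Issue II —
Stage II.1 — burden on franchisee; standard: the preponderance of the evidence (weight exceeds 51).
    (c): 52 (franchisor's 36 disregarded) > 51 [met]
  All elements met. The burden passes to the franchisor.
Stage II.2 — burden on franchisor; standard: the preponderance of the evidence (weight exceeds 51).
    (d): 52 (franchisee's 68 disregarded) > 51 [met]
    (e): 54 > 51 [met]
  All elements met at the final stage.
Every stage carried; the franchisor prevails on this issue.
— Issue III —
At Stage III.1 the franchisee must meet a clear and cogent showing (weight exceeds 79): on (f) the weight is 83, which does exceed 79, so (f) meets the standard; on (g) the weight is 84, > 79, so (g) meets the standard.
  The franchisee carries Stage III.1; the franchisor now bears the burden.
At Stage III.2 the franchisor must meet a clear and cogent showing (weight exceeds 79): on (h) the weight is 81 (the franchisee's 44 is given no effect), > 79, so (h) meets the standard.
  All elements met at the final stage.
Every stage carried; the franchisor prevails on this issue.
Per-issue: Issue I → franchisee; Issue II → franchisor; Issue III → franchisor. The franchisee must prevail on every issue; overall, the franchisor prevails.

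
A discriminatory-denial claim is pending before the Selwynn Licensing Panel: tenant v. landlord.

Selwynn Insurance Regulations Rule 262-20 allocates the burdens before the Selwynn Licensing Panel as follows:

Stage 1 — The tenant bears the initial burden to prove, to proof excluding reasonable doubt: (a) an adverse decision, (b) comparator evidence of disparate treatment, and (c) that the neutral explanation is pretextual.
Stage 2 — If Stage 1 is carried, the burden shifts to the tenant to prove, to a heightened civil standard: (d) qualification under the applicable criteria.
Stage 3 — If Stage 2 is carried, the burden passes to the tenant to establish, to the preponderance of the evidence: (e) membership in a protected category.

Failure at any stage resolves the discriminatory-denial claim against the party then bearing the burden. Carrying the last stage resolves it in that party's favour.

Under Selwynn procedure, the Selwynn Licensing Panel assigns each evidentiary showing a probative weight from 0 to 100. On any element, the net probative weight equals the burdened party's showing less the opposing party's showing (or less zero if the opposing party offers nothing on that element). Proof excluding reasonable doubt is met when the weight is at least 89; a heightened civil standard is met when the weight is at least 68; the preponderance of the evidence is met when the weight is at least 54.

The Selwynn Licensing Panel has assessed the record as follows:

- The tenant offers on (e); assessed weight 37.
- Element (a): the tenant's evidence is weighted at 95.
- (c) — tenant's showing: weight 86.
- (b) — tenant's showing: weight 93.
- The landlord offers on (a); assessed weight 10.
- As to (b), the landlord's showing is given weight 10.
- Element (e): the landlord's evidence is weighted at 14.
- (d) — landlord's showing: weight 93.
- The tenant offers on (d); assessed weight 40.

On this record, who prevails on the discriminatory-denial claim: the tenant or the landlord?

landlord

At Stage 1 the tenant must meet proof excluding reasonable doubt (weight is at least 89): on (a) the weight is 95 less the opposing 10 gives net 85, < 89, so (a) does not meet the standard; on (b) the weight is 93 less the opposing 10 gives net 83, < 89, so (b) does not meet the standard; on (c) the weight is 86, which does not reach 89, so (c) does not meet the standard.
  The tenant does not carry Stage 1.
So the landlord prevails.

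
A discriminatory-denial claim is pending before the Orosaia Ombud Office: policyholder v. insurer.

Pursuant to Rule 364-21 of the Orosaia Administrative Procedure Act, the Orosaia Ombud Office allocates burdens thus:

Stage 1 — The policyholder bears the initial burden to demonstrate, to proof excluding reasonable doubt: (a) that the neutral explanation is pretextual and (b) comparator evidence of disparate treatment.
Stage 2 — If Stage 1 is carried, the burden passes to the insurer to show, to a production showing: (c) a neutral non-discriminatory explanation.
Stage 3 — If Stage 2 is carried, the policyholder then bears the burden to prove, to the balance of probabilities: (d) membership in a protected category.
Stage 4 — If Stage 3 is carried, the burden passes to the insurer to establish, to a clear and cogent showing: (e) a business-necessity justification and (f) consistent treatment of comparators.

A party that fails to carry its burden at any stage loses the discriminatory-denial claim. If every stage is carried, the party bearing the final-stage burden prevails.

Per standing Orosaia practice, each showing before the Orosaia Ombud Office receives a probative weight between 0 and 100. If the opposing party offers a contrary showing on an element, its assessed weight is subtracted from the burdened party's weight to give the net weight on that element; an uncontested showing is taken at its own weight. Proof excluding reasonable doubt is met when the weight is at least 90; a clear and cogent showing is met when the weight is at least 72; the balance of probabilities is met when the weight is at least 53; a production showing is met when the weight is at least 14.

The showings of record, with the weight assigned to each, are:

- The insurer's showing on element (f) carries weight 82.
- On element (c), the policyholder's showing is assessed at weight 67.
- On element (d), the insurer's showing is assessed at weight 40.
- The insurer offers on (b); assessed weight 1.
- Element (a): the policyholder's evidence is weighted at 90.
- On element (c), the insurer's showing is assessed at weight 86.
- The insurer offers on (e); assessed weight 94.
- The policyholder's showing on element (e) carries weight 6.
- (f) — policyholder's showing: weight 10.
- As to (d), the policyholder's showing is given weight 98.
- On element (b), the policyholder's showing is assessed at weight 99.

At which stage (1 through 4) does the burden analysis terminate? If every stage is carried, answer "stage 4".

stage 4

At Stage 1 the policyholder must meet proof excluding reasonable doubt (weight is at least 90): on (a) the weight is 90, ≥ 90, so (a) meets the standard; on (b) the weight is 99 less the opposing 1 gives net 98, ≥ 90, so (b) meets the standard.
  The policyholder carries Stage 1; the insurer now bears the burden.
At Stage 2 the insurer must meet a production showing (weight is at least 14): on (c) the weight is 86 less the opposing 67 gives net 19, ≥ 14, so (c) meets the standard.
  The insurer carries Stage 2; the policyholder now bears the burden.
At Stage 3 the policyholder must meet the balance of probabilities (weight is at least 53): on (d) the weight is 98 less the opposing 40 gives net 58, ≥ 53, so (d) meets the standard.
  Stage 3 is satisfied; the onus moves to the insurer.
At Stage 4 the insurer must meet a clear and cogent showing (weight is at least 72): on (e) the weight is 94 less the opposing 6 gives net 88, which does reach 72, so (e) meets the standard; on (f) the weight is 82 less the opposing 10 gives net 72, which does reach 72, so (f) meets the standard.
  Stage 4 carried; the final stage is satisfied.
Every stage carried; the insurer prevails.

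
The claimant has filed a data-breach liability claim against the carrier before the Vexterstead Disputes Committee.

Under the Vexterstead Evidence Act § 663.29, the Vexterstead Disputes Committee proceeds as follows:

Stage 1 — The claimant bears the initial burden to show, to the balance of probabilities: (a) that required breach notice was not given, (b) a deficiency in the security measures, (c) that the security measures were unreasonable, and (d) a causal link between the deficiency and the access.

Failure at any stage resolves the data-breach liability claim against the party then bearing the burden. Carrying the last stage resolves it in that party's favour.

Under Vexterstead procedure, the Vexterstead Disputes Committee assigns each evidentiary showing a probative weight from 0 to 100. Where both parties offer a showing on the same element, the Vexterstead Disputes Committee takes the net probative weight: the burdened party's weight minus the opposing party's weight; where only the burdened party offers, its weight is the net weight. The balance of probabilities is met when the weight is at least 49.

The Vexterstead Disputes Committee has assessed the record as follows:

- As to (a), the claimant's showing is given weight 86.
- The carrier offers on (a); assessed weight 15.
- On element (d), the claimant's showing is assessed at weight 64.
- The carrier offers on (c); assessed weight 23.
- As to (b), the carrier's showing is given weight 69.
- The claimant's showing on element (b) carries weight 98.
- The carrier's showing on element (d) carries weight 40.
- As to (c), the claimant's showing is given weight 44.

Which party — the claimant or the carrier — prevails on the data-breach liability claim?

carrier

At Stage 1 the claimant must meet the balance of probabilities (weight is at least 49): on (a) the weight is 86 less the opposing 15 gives net 71, which does reach 49, so (a) meets the standard; on (b) the weight is 98 less the opposing 69 gives net 29, < 49, so (b) does not meet the standard; on (c) the weight is 44 less the opposing 23 gives net 21, < 49, so (c) does not meet the standard; on (d) the weight is 64 less the opposing 40 gives net 24, which does not reach 49, so (d) does not meet the standard.
  Not every element is met, so the claimant fails to carry Stage 1.
So the carrier prevails.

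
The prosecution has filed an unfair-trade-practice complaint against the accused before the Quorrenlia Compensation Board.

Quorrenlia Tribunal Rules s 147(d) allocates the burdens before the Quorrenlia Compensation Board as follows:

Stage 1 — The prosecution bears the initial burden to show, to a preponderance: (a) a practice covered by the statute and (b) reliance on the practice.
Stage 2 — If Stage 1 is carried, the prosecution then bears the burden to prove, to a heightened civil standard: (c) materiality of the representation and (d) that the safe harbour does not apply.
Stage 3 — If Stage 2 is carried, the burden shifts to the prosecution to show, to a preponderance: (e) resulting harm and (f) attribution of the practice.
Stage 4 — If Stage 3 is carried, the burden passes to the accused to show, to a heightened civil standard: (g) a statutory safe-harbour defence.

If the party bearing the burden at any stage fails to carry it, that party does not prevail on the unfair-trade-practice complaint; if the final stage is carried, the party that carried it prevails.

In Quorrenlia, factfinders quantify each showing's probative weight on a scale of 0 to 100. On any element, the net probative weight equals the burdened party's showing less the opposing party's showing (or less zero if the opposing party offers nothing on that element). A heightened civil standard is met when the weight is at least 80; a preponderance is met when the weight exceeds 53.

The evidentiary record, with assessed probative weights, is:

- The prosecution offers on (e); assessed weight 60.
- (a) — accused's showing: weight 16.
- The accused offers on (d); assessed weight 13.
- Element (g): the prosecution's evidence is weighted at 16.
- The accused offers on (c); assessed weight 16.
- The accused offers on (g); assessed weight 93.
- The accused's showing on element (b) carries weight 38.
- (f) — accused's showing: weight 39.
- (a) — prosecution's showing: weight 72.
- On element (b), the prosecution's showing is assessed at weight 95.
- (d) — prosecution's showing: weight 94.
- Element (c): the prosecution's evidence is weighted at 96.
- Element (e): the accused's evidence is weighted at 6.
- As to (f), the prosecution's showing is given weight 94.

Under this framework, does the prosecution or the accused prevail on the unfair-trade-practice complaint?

prosecution

At Stage 1 the prosecution must meet a preponderance (weight exceeds 53): on (a) the weight is 72 less the opposing 16 gives net 56, which does exceed 53, so (a) meets the standard; on (b) the weight is 95 less the opposing 38 gives net 57, > 53, so (b) meets the standard.
  All elements met. The prosecution retains the burden for Stage 2.
At Stage 2 the prosecution must meet a heightened civil standard (weight is at least 80): on (c) the weight is 96 less the opposing 16 gives net 80, ≥ 80, so (c) meets the standard; on (d) the weight is 94 less the opposing 13 gives net 81, which does reach 80, so (d) meets the standard.
  All elements met. The prosecution retains the burden for Stage 3.
At Stage 3 the prosecution must meet a preponderance (weight exceeds 53): on (e) the weight is 60 less the opposing 6 gives net 54, which does exceed 53, so (e) meets the standard; on (f) the weight is 94 less the opposing 39 gives net 55, > 53, so (f) meets the standard.
  Stage 3 is satisfied; the onus moves to the accused.
At Stage 4 the accused must meet a heightened civil standard (weight is at least 80): on (g) the weight is 93 less the opposing 16 gives net 77, which does not reach 80, so (g) does not meet the standard.
  Stage 4 not carried; the accused fails its burden.
So the prosecution prevails.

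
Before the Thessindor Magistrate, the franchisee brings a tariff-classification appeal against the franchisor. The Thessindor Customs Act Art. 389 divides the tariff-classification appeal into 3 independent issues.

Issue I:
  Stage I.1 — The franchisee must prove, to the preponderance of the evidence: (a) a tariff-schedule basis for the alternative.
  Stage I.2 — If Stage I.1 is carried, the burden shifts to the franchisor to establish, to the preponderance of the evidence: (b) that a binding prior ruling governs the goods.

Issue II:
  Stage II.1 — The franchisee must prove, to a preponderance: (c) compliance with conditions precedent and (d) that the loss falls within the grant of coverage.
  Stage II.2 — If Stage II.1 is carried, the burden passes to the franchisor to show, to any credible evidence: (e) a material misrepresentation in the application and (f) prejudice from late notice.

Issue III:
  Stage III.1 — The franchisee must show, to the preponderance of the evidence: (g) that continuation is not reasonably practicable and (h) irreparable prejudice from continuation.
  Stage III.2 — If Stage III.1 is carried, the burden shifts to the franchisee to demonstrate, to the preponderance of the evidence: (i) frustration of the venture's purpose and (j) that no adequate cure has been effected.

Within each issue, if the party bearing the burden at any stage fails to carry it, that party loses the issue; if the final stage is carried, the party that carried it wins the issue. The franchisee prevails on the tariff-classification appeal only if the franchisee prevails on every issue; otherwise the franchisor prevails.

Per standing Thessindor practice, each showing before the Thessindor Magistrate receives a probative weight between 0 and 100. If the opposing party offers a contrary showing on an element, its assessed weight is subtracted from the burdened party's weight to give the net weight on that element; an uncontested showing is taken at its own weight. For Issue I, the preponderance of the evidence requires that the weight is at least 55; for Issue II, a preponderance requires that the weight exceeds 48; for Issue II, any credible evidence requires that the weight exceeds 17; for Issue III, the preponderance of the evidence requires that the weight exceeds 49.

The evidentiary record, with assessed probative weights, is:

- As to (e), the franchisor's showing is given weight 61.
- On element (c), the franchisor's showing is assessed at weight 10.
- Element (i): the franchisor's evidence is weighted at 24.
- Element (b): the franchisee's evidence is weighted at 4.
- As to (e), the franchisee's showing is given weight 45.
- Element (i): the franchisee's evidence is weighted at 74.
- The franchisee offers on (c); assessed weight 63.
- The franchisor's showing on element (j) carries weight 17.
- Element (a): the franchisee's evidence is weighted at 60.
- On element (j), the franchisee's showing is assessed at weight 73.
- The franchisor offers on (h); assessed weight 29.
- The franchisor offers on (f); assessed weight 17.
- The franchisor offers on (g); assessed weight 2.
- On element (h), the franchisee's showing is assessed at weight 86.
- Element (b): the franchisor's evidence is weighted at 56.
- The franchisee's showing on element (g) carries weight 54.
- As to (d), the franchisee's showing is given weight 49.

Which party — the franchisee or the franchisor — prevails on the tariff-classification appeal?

franchisee

— Issue I —
Stage I.1 — burden on franchisee; standard: the preponderance of the evidence (weight is at least 55).
    (a): 60 ≥ 55 [met]
  The franchisee carries Stage I.1; the franchisor now bears the burden.
Stage I.2 — burden on franchisor; standard: the preponderance of the evidence (weight is at least 55).
    (b): 56 − 4 = 52 < 55 [not met]
  Stage I.2 not carried; the franchisor fails its burden.
The franchisee prevails on this issue.
— Issue II —
Stage II.1 — burden on franchisee; standard: a preponderance (weight exceeds 48).
    (c): 63 − 10 = 53 > 48 [met]
    (d): 49 > 48 [met]
  Stage II.1 is satisfied; the onus moves to the franchisor.
Stage II.2 — burden on franchisor; standard: any credible evidence (weight exceeds 17).
    (e): 61 − 45 = 16 ≤ 17 [not met]
    (f): 17 ≤ 17 [not met]
  The franchisor does not carry Stage II.2.
The analysis ends at Stage II.2; the franchisee prevails on this issue.
— Issue III —
Stage III.1 — burden on franchisee; standard: the preponderance of the evidence (weight exceeds 49).
    (g): 54 − 2 = 52 > 49 [met]
    (h): 86 − 29 = 57 > 49 [met]
  Stage III.1 carried; the burden remains with the franchisee.
Stage III.2 — burden on franchisee; standard: the preponderance of the evidence (weight exceeds 49).
    (i): 74 − 24 = 50 > 49 [met]
    (j): 73 − 17 = 56 > 49 [met]
  All elements met at the final stage.
All stages carried — the franchisee prevails on this issue.
Per-issue: Issue I → franchisee; Issue II → franchisee; Issue III → franchisee. The franchisee must prevail on every issue; overall, the franchisee prevails.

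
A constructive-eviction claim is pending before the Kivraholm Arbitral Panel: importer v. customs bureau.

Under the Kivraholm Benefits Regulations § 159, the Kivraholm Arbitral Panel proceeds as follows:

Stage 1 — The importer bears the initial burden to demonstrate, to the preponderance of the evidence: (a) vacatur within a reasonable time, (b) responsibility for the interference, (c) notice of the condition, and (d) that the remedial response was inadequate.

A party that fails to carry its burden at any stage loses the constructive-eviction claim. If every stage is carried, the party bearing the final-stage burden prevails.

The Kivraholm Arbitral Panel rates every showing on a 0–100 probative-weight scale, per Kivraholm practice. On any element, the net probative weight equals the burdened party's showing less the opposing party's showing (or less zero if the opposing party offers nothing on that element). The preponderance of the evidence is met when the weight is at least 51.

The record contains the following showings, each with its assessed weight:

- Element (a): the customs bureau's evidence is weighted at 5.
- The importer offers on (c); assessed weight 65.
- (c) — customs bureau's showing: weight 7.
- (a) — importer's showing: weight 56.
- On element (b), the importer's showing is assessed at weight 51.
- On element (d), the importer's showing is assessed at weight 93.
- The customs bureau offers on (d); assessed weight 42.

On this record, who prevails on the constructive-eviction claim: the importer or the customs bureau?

Stage 1 (importer, the preponderance of the evidence, weight is at least 51): (a) net 56−5=51 ≥ 51 — meets; (b) 51 ≥ 51 — meets; (c) net 65−7=58 ≥ 51 — meets; (d) net 93−42=51 ≥ 51 — meets.
  The importer carries the last stage.
With every stage satisfied, the importer prevails.

importer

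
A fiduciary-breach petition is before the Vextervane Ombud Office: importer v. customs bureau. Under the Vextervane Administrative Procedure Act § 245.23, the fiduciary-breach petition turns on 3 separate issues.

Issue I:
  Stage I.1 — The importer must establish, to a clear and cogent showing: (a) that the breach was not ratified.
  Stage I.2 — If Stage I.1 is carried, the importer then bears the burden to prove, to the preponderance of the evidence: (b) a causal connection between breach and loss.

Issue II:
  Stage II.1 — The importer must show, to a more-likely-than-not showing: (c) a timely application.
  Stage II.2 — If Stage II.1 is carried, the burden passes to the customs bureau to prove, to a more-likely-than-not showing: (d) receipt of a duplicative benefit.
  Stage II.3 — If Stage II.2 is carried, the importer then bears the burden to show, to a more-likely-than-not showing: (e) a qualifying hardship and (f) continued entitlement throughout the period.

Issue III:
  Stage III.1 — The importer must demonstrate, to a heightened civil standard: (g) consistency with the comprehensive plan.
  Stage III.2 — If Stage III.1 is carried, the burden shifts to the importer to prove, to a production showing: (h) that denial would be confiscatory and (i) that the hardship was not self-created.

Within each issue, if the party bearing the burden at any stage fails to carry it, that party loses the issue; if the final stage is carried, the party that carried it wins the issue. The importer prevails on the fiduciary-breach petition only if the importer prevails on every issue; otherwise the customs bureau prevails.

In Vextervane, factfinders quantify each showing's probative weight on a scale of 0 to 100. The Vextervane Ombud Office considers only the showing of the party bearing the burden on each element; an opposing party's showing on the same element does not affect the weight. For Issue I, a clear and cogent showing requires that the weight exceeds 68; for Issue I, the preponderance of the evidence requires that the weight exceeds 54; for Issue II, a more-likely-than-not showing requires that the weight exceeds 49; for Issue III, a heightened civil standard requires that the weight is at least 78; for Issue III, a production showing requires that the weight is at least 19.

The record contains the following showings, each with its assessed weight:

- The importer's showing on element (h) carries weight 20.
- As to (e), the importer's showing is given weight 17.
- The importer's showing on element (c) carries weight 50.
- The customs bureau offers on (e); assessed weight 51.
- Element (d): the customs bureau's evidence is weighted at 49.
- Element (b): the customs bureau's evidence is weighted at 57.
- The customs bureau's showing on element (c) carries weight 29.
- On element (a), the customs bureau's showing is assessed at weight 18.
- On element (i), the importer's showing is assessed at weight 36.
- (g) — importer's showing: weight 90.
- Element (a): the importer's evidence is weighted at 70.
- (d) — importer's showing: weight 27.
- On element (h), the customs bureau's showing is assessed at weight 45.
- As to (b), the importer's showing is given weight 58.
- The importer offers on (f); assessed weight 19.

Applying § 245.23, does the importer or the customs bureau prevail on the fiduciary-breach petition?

— Issue I —
Stage I.1 — burden on importer; standard: a clear and cogent showing (weight exceeds 68).
    (a): 70 (customs bureau's 18 disregarded) > 68 [met]
  All elements met. The importer retains the burden for Stage I.2.
Stage I.2 — burden on importer; standard: the preponderance of the evidence (weight exceeds 54).
    (b): 58 (customs bureau's 57 disregarded) > 54 [met]
  The importer carries the last stage.
Every stage carried; the importer prevails on this issue.
— Issue II —
Stage II.1 — burden on importer; standard: a more-likely-than-not showing (weight exceeds 49).
    (c): 50 (customs bureau's 29 disregarded) > 49 [met]
  All elements met. The burden passes to the customs bureau.
Stage II.2 — burden on customs bureau; standard: a more-likely-than-not showing (weight exceeds 49).
    (d): 49 (importer's 27 disregarded) ≤ 49 [not met]
  Stage II.2 not carried; the customs bureau fails its burden.
The importer prevails on this issue.
— Issue III —
Stage III.1 (importer, a heightened civil standard, weight is at least 78): (g) 90 ≥ 78 — meets.
  All elements met. The importer retains the burden for Stage III.2.
Stage III.2 (importer, a production showing, weight is at least 19): (h) 20 (customs bureau's 45 disregarded) ≥ 19 — meets; (i) 36 ≥ 19 — meets.
  Stage III.2 carried; the final stage is satisfied.
All stages carried — the importer prevails on this issue.
Per-issue: Issue I → importer; Issue II → importer; Issue III → importer. The importer must prevail on every issue; overall, the importer prevails.

importer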